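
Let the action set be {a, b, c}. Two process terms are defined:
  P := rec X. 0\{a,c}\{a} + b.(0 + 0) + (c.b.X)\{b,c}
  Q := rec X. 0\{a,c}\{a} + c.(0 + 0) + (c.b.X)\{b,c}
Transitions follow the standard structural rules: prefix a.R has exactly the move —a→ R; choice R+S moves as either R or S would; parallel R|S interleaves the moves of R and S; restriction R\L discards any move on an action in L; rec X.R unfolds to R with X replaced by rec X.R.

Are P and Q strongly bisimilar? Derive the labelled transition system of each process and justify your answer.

P's transition system — 2 states:
  m0 = rec X. 0\{a,c}\{a} + b.(0 + 0) + (c.b.X)\{b,c} → --b--▸ m1
  m1 = 0 + 0 → deadlocked
Q's transition system — 2 states:
  n0 = rec X. 0\{a,c}\{a} + c.(0 + 0) + (c.b.X)\{b,c} → --c--▸ n1
  n1 = 0 + 0 → deadlocked
Coarsest stable partition (strong bisimilarity classes):
  B0 = {m0}
  B1 = {m1, n1}
  B2 = {n0}
m0 ∈ B0, n0 ∈ B2 → different blocks

P ≁ Q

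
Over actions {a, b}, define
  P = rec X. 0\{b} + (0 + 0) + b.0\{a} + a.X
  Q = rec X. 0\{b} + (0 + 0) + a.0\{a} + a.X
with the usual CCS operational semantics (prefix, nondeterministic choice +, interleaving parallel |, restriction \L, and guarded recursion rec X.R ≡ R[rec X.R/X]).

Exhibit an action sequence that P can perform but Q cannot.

Reachable graph of P (2 states):
  p0 = rec X. 0\{b} + (0 + 0) + b.0\{a} + a.X has moves -a-> p0, -b-> p1
  p1 = 0\{a} has moves (no moves)
Reachable graph of Q (2 states):
  q0 = rec X. 0\{b} + (0 + 0) + a.0\{a} + a.X has moves -a-> q0, -a-> q1
  q1 = 0\{a} has moves (no moves)
Run σ = ⟨b⟩ on P: start {p0}
  after b @ step 1: {p1}
  P completes σ.
Run σ = ⟨b⟩ on Q: start {q0}
  after b @ step 1: no successor for Q

b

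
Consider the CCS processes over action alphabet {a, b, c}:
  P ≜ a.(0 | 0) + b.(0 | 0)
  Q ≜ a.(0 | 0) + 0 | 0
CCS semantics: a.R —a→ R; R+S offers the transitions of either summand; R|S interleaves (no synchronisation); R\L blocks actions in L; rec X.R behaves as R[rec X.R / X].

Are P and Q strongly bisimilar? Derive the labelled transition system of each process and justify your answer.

LTS(P): 2 reachable states
  u0 = a.(0 | 0) + b.(0 | 0) → -a-> u1, -b-> u1
  u1 = 0 | 0 → ∅
LTS(Q): 2 reachable states
  v0 = a.(0 | 0) + 0 | 0 → -a-> v1
  v1 = 0 | 0 → ∅
Bisimilarity quotient blocks:
  B0 = {u0}
  B1 = {u1, v1}
  B2 = {v0}
u0 ∈ B0, v0 ∈ B2 → different blocks

P ≁ Q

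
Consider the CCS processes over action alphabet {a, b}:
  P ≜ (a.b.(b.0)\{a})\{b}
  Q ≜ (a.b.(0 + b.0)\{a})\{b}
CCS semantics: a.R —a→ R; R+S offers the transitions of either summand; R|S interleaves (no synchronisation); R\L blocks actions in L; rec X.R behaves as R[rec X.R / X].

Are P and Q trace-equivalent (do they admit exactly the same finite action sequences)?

Reachable graph of P (2 states):
  m0 = (a.b.(b.0)\{a})\{b} :: —a→ m1
  m1 = (b.(b.0)\{a})\{b} :: deadlocked
Reachable graph of Q (2 states):
  n0 = (a.b.(0 + b.0)\{a})\{b} :: —a→ n1
  n1 = (b.(0 + b.0)\{a})\{b} :: deadlocked
Partition-refinement fixed point:
  B0 = {m0, n0}
  B1 = {m1, n1}
m0 ∈ B0, n0 ∈ B0 → same block
Bisimilar ⇒ trace-equivalent.

YES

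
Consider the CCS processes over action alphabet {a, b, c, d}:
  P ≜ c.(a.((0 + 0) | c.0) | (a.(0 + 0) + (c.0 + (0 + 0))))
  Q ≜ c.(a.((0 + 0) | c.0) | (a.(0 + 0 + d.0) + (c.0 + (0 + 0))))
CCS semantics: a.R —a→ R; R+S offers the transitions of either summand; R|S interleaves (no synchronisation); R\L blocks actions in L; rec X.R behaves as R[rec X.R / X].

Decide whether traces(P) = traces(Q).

NO — witness ⟨cad⟩

P's transition system — 10 states:
  p0 = c.(a.((0 + 0) | c.0) | (a.(0 + 0) + (c.0 + (0 + 0)))) has moves --c--▸ p1
  p1 = a.((0 + 0) | c.0) | (a.(0 + 0) + (c.0 + (0 + 0))) has moves --a--▸ p2, --a--▸ p3, --c--▸ p4
  p2 = (0 + 0) | c.0 | (a.(0 + 0) + (c.0 + (0 + 0))) has moves --a--▸ p5, --c--▸ p6, --c--▸ p7
  p3 = a.((0 + 0) | c.0) | (0 + 0) has moves --a--▸ p5
  p4 = a.((0 + 0) | c.0) | 0 has moves --a--▸ p7
  p5 = (0 + 0) | c.0 | (0 + 0) has moves --c--▸ p8
  p6 = (0 + 0) | 0 | (a.(0 + 0) + (c.0 + (0 + 0))) has moves --a--▸ p8, --c--▸ p9
  p7 = (0 + 0) | c.0 | 0 has moves --c--▸ p9
  p8 = (0 + 0) | 0 | (0 + 0) has moves stopped
  p9 = (0 + 0) | 0 | 0 has moves stopped
Q's transition system — 10 states:
  q0 = c.(a.((0 + 0) | c.0) | (a.(0 + 0 + d.0) + (c.0 + (0 + 0)))) has moves --c--▸ q1
  q1 = a.((0 + 0) | c.0) | (a.(0 + 0 + d.0) + (c.0 + (0 + 0))) has moves --a--▸ q2, --a--▸ q3, --c--▸ q4
  q2 = (0 + 0) | c.0 | (a.(0 + 0 + d.0) + (c.0 + (0 + 0))) has moves --a--▸ q5, --c--▸ q6, --c--▸ q7
  q3 = a.((0 + 0) | c.0) | (0 + 0 + d.0) has moves --a--▸ q5, --d--▸ q4
  q4 = a.((0 + 0) | c.0) | 0 has moves --a--▸ q7
  q5 = (0 + 0) | c.0 | (0 + 0 + d.0) has moves --c--▸ q8, --d--▸ q7
  q6 = (0 + 0) | 0 | (a.(0 + 0 + d.0) + (c.0 + (0 + 0))) has moves --a--▸ q8, --c--▸ q9
  q7 = (0 + 0) | c.0 | 0 has moves --c--▸ q9
  q8 = (0 + 0) | 0 | (0 + 0 + d.0) has moves --d--▸ q9
  q9 = (0 + 0) | 0 | 0 has moves stopped
Run σ = ⟨cad⟩ on Q: start {q0}
  after c @ step 1: {q1}
  after a @ step 2: {q2, q3}
  after d @ step 3: {q4}
  ✓ Q
Run σ = ⟨cad⟩ on P: start {p0}
  after c @ step 1: {p1}
  after a @ step 2: {p2, p3}
  after d @ step 3: ∅ (P stuck)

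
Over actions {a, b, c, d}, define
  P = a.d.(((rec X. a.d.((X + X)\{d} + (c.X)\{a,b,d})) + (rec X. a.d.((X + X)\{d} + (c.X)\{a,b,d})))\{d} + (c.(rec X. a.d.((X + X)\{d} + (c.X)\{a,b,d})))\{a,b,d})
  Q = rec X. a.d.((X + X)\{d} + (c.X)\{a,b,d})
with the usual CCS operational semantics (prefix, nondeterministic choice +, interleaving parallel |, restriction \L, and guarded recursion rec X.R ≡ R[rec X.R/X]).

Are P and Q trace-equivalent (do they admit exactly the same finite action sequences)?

YES

LTS(P): 5 reachable states
  s0 = a.d.(((rec X. a.d.((X + X)\{d} + (c.X)\{a,b,d})) + (rec X. a.d.((X + X)\{d} + (c.X)\{a,b,d})))\{d} + (c.(rec X. a.d.((X + X)\{d} + (c.X)\{a,b,d})))\{a,b,d}) :: =a=> s1
  s1 = d.(((rec X. a.d.((X + X)\{d} + (c.X)\{a,b,d})) + (rec X. a.d.((X + X)\{d} + (c.X)\{a,b,d})))\{d} + (c.(rec X. a.d.((X + X)\{d} + (c.X)\{a,b,d})))\{a,b,d}) :: =d=> s2
  s2 = ((rec X. a.d.((X + X)\{d} + (c.X)\{a,b,d})) + (rec X. a.d.((X + X)\{d} + (c.X)\{a,b,d})))\{d} + (c.(rec X. a.d.((X + X)\{d} + (c.X)\{a,b,d})))\{a,b,d} :: =a=> s3, =c=> s4
  s3 = (d.(((rec X. a.d.((X + X)\{d} + (c.X)\{a,b,d})) + (rec X. a.d.((X + X)\{d} + (c.X)\{a,b,d})))\{d} + (c.(rec X. a.d.((X + X)\{d} + (c.X)\{a,b,d})))\{a,b,d}))\{d} :: (no moves)
  s4 = (rec X. a.d.((X + X)\{d} + (c.X)\{a,b,d}))\{a,b,d} :: (no moves)
LTS(Q): 5 reachable states
  t0 = rec X. a.d.((X + X)\{d} + (c.X)\{a,b,d}) :: =a=> t1
  t1 = d.(((rec X. a.d.((X + X)\{d} + (c.X)\{a,b,d})) + (rec X. a.d.((X + X)\{d} + (c.X)\{a,b,d})))\{d} + (c.(rec X. a.d.((X + X)\{d} + (c.X)\{a,b,d})))\{a,b,d}) :: =d=> t2
  t2 = ((rec X. a.d.((X + X)\{d} + (c.X)\{a,b,d})) + (rec X. a.d.((X + X)\{d} + (c.X)\{a,b,d})))\{d} + (c.(rec X. a.d.((X + X)\{d} + (c.X)\{a,b,d})))\{a,b,d} :: =a=> t3, =c=> t4
  t3 = (d.(((rec X. a.d.((X + X)\{d} + (c.X)\{a,b,d})) + (rec X. a.d.((X + X)\{d} + (c.X)\{a,b,d})))\{d} + (c.(rec X. a.d.((X + X)\{d} + (c.X)\{a,b,d})))\{a,b,d}))\{d} :: (no moves)
  t4 = (rec X. a.d.((X + X)\{d} + (c.X)\{a,b,d}))\{a,b,d} :: (no moves)
Coarsest stable partition (strong bisimilarity classes):
  B0 = {s0, t0}
  B1 = {s1, t1}
  B2 = {s2, t2}
  B3 = {s3, s4, t3, t4}
s0 ∈ B0, t0 ∈ B0 → same block
Bisimilar ⇒ trace-equivalent.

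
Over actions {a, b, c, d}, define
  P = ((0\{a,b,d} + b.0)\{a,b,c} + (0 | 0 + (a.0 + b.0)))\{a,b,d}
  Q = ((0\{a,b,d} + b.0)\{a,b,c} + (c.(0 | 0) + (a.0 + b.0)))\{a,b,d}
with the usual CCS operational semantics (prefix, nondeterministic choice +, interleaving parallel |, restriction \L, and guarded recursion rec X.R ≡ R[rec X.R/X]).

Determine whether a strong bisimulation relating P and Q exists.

Reachable graph of P (1 states):
  p0 = ((0\{a,b,d} + b.0)\{a,b,c} + (0 | 0 + (a.0 + b.0)))\{a,b,d} :: deadlocked
Reachable graph of Q (2 states):
  q0 = ((0\{a,b,d} + b.0)\{a,b,c} + (c.(0 | 0) + (a.0 + b.0)))\{a,b,d} :: --c--▸ q1
  q1 = (0 | 0)\{a,b,d} :: deadlocked
Coarsest stable partition (strong bisimilarity classes):
  B0 = {p0, q1}
  B1 = {q0}
p0 ∈ B0, q0 ∈ B1 → different blocks

P ≁ Q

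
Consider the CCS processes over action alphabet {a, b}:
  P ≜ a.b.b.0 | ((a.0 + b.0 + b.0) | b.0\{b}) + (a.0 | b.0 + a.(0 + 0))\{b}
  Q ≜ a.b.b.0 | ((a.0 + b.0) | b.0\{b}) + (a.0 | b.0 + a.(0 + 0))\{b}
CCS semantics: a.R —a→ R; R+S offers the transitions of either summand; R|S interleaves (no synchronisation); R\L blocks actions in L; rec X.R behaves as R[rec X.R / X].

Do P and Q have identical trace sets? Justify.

trace-equivalent

LTS(P): 18 reachable states
  s0 = a.b.b.0 | ((a.0 + b.0 + b.0) | b.0\{b}) + (a.0 | b.0 + a.(0 + 0))\{b} ⊢ —a→ s1, —a→ s2, —a→ s3, —a→ s4, —b→ s3, —b→ s5
  s1 = (0 + 0)\{b} ⊢ (no moves)
  s2 = (0 | b.0)\{b} ⊢ (no moves)
  s3 = a.b.b.0 | (0 | b.0\{b}) ⊢ —a→ s6, —b→ s7
  s4 = b.b.0 | ((a.0 + b.0 + b.0) | b.0\{b}) ⊢ —a→ s6, —b→ s6, —b→ s8, —b→ s9
  s5 = a.b.b.0 | ((a.0 + b.0 + b.0) | 0\{b}) ⊢ —a→ s7, —a→ s9, —b→ s7
  s6 = b.b.0 | (0 | b.0\{b}) ⊢ —b→ s10, —b→ s11
  s7 = a.b.b.0 | (0 | 0\{b}) ⊢ —a→ s11
  s8 = b.0 | ((a.0 + b.0 + b.0) | b.0\{b}) ⊢ —a→ s10, —b→ s10, —b→ s12, —b→ s13
  s9 = b.b.0 | ((a.0 + b.0 + b.0) | 0\{b}) ⊢ —a→ s11, —b→ s11, —b→ s13
  s10 = b.0 | (0 | b.0\{b}) ⊢ —b→ s14, —b→ s15
  s11 = b.b.0 | (0 | 0\{b}) ⊢ —b→ s15
  s12 = 0 | ((a.0 + b.0 + b.0) | b.0\{b}) ⊢ —a→ s14, —b→ s14, —b→ s16
  s13 = b.0 | ((a.0 + b.0 + b.0) | 0\{b}) ⊢ —a→ s15, —b→ s15, —b→ s16
  s14 = 0 | (0 | b.0\{b}) ⊢ —b→ s17
  s15 = b.0 | (0 | 0\{b}) ⊢ —b→ s17
  s16 = 0 | ((a.0 + b.0 + b.0) | 0\{b}) ⊢ —a→ s17, —b→ s17
  s17 = 0 | (0 | 0\{b}) ⊢ (no moves)
LTS(Q): 18 reachable states
  t0 = a.b.b.0 | ((a.0 + b.0) | b.0\{b}) + (a.0 | b.0 + a.(0 + 0))\{b} ⊢ —a→ t1, —a→ t2, —a→ t3, —a→ t4, —b→ t3, —b→ t5
  t1 = (0 + 0)\{b} ⊢ (no moves)
  t2 = (0 | b.0)\{b} ⊢ (no moves)
  t3 = a.b.b.0 | (0 | b.0\{b}) ⊢ —a→ t6, —b→ t7
  t4 = b.b.0 | ((a.0 + b.0) | b.0\{b}) ⊢ —a→ t6, —b→ t6, —b→ t8, —b→ t9
  t5 = a.b.b.0 | ((a.0 + b.0) | 0\{b}) ⊢ —a→ t7, —a→ t9, —b→ t7
  t6 = b.b.0 | (0 | b.0\{b}) ⊢ —b→ t10, —b→ t11
  t7 = a.b.b.0 | (0 | 0\{b}) ⊢ —a→ t11
  t8 = b.0 | ((a.0 + b.0) | b.0\{b}) ⊢ —a→ t10, —b→ t10, —b→ t12, —b→ t13
  t9 = b.b.0 | ((a.0 + b.0) | 0\{b}) ⊢ —a→ t11, —b→ t11, —b→ t13
  t10 = b.0 | (0 | b.0\{b}) ⊢ —b→ t14, —b→ t15
  t11 = b.b.0 | (0 | 0\{b}) ⊢ —b→ t15
  t12 = 0 | ((a.0 + b.0) | b.0\{b}) ⊢ —a→ t14, —b→ t14, —b→ t16
  t13 = b.0 | ((a.0 + b.0) | 0\{b}) ⊢ —a→ t15, —b→ t15, —b→ t16
  t14 = 0 | (0 | b.0\{b}) ⊢ —b→ t17
  t15 = b.0 | (0 | 0\{b}) ⊢ —b→ t17
  t16 = 0 | ((a.0 + b.0) | 0\{b}) ⊢ —a→ t17, —b→ t17
  t17 = 0 | (0 | 0\{b}) ⊢ (no moves)
Coarsest stable partition (strong bisimilarity classes):
  B0 = {s0, t0}
  B1 = {s3, t3}
  B2 = {s6, t6}
  B3 = {s10, s11, t10, t11}
  B4 = {s14, s15, t14, t15}
  B5 = {s1, s17, s2, t1, t17, t2}
  B6 = {s7, t7}
  B7 = {s5, t5}
  B8 = {s8, s9, t8, t9}
  B9 = {s12, s13, t12, t13}
  B10 = {s16, t16}
  B11 = {s4, t4}
s0 ∈ B0, t0 ∈ B0 → same block
Bisimilar ⇒ trace-equivalent.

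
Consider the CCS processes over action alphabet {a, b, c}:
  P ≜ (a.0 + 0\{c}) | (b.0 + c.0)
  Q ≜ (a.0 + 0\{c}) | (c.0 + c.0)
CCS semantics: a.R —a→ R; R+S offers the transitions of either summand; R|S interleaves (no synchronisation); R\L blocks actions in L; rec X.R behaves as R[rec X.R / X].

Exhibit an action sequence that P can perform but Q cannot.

Reachable graph of P (4 states):
  s0 = (a.0 + 0\{c}) | (b.0 + c.0) → =a=> s1, =b=> s2, =c=> s2
  s1 = 0 | (b.0 + c.0) → =b=> s3, =c=> s3
  s2 = (a.0 + 0\{c}) | 0 → =a=> s3
  s3 = 0 | 0 → ∅
Reachable graph of Q (4 states):
  t0 = (a.0 + 0\{c}) | (c.0 + c.0) → =a=> t1, =c=> t2
  t1 = 0 | (c.0 + c.0) → =c=> t3
  t2 = (a.0 + 0\{c}) | 0 → =a=> t3
  t3 = 0 | 0 → ∅
Run σ = ⟨b⟩ on P: start {s0}
  step 1 (b): {s2}
  ✓ P
Run σ = ⟨b⟩ on Q: start {t0}
  step 1 (b): no successor for Q

b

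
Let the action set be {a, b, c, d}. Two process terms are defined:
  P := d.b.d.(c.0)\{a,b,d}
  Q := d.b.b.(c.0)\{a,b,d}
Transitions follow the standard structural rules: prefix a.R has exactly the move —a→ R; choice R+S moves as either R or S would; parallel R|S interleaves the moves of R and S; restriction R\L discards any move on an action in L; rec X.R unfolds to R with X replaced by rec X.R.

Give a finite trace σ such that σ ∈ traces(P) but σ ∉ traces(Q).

LTS(P): 5 reachable states
  s0 = d.b.d.(c.0)\{a,b,d} ⊢ -d-> s1
  s1 = b.d.(c.0)\{a,b,d} ⊢ -b-> s2
  s2 = d.(c.0)\{a,b,d} ⊢ -d-> s3
  s3 = (c.0)\{a,b,d} ⊢ -c-> s4
  s4 = 0\{a,b,d} ⊢ (no moves)
LTS(Q): 5 reachable states
  t0 = d.b.b.(c.0)\{a,b,d} ⊢ -d-> t1
  t1 = b.b.(c.0)\{a,b,d} ⊢ -b-> t2
  t2 = b.(c.0)\{a,b,d} ⊢ -b-> t3
  t3 = (c.0)\{a,b,d} ⊢ -c-> t4
  t4 = 0\{a,b,d} ⊢ (no moves)
Trace ⟨dbd⟩ through P, begin at {s0}:
  step 1 (d): {s1}
  step 2 (b): {s2}
  step 3 (d): {s3}
  ✓ P
Trace ⟨dbd⟩ through Q, begin at {t0}:
  step 1 (d): {t1}
  step 2 (b): {t2}
  step 3 (d): ∅ (Q stuck)

dbd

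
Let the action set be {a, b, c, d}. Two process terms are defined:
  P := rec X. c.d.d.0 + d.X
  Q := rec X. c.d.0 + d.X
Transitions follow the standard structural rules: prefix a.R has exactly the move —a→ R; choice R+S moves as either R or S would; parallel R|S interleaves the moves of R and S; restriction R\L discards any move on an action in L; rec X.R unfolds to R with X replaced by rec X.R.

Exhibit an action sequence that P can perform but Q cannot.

LTS(P): 4 reachable states
  s0 = rec X. c.d.d.0 + d.X ⊢ —c→ s1, —d→ s0
  s1 = d.d.0 ⊢ —d→ s2
  s2 = d.0 ⊢ —d→ s3
  s3 = 0 ⊢ stopped
LTS(Q): 3 reachable states
  t0 = rec X. c.d.0 + d.X ⊢ —c→ t1, —d→ t0
  t1 = d.0 ⊢ —d→ t2
  t2 = 0 ⊢ stopped
Executing cdd from P (initial set {s0}):
  [1] c ⇒ {s1}
  [2] d ⇒ {s2}
  [3] d ⇒ {s3}
  P completes σ.
Executing cdd from Q (initial set {t0}):
  [1] c ⇒ {t1}
  [2] d ⇒ {t2}
  [3] d ⇒ ∅  — Q cannot continue

cdd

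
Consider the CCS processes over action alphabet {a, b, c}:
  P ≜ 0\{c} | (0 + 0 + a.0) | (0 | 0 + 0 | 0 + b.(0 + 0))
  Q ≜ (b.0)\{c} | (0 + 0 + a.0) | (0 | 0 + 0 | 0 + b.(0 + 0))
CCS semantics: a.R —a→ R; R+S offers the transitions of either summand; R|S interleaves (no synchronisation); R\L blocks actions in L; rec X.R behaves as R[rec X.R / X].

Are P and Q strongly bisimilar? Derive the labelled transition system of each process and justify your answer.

Reachable graph of P (4 states):
  s0 = 0\{c} | (0 + 0 + a.0) | (0 | 0 + 0 | 0 + b.(0 + 0)) → -a-> s1, -b-> s2
  s1 = 0\{c} | 0 | (0 | 0 + 0 | 0 + b.(0 + 0)) → -b-> s3
  s2 = 0\{c} | (0 + 0 + a.0) | (0 + 0) → -a-> s3
  s3 = 0\{c} | 0 | (0 + 0) → stopped
Reachable graph of Q (8 states):
  t0 = (b.0)\{c} | (0 + 0 + a.0) | (0 | 0 + 0 | 0 + b.(0 + 0)) → -a-> t1, -b-> t2, -b-> t3
  t1 = (b.0)\{c} | 0 | (0 | 0 + 0 | 0 + b.(0 + 0)) → -b-> t4, -b-> t5
  t2 = (b.0)\{c} | (0 + 0 + a.0) | (0 + 0) → -a-> t4, -b-> t6
  t3 = 0\{c} | (0 + 0 + a.0) | (0 | 0 + 0 | 0 + b.(0 + 0)) → -a-> t5, -b-> t6
  t4 = (b.0)\{c} | 0 | (0 + 0) → -b-> t7
  t5 = 0\{c} | 0 | (0 | 0 + 0 | 0 + b.(0 + 0)) → -b-> t7
  t6 = 0\{c} | (0 + 0 + a.0) | (0 + 0) → -a-> t7
  t7 = 0\{c} | 0 | (0 + 0) → stopped
Coarsest stable partition (strong bisimilarity classes):
  B0 = {s0, t2, t3}
  B1 = {s1, t4, t5}
  B2 = {s3, t7}
  B3 = {s2, t6}
  B4 = {t0}
  B5 = {t1}
s0 ∈ B0, t0 ∈ B4 → different blocks

P ≁ Q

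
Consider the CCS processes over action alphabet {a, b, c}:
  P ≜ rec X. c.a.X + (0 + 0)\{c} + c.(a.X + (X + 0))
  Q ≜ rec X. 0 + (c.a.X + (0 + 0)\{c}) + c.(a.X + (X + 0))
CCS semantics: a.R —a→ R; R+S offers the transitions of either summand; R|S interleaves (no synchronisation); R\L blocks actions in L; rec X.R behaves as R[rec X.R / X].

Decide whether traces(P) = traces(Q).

YES

LTS(P): 3 reachable states
  p0 = rec X. c.a.X + (0 + 0)\{c} + c.(a.X + (X + 0)) ⊢ —c→ p1, —c→ p2
  p1 = a.(rec X. c.a.X + (0 + 0)\{c} + c.(a.X + (X + 0))) ⊢ —a→ p0
  p2 = a.(rec X. c.a.X + (0 + 0)\{c} + c.(a.X + (X + 0))) + ((rec X. c.a.X + (0 + 0)\{c} + c.(a.X + (X + 0))) + 0) ⊢ —a→ p0, —c→ p1, —c→ p2
LTS(Q): 3 reachable states
  q0 = rec X. 0 + (c.a.X + (0 + 0)\{c}) + c.(a.X + (X + 0)) ⊢ —c→ q1, —c→ q2
  q1 = a.(rec X. 0 + (c.a.X + (0 + 0)\{c}) + c.(a.X + (X + 0))) ⊢ —a→ q0
  q2 = a.(rec X. 0 + (c.a.X + (0 + 0)\{c}) + c.(a.X + (X + 0))) + ((rec X. 0 + (c.a.X + (0 + 0)\{c}) + c.(a.X + (X + 0))) + 0) ⊢ —a→ q0, —c→ q1, —c→ q2
Coarsest stable partition (strong bisimilarity classes):
  B0 = {p0, q0}
  B1 = {p2, q2}
  B2 = {p1, q1}
p0 ∈ B0, q0 ∈ B0 → same block
Bisimilar ⇒ trace-equivalent.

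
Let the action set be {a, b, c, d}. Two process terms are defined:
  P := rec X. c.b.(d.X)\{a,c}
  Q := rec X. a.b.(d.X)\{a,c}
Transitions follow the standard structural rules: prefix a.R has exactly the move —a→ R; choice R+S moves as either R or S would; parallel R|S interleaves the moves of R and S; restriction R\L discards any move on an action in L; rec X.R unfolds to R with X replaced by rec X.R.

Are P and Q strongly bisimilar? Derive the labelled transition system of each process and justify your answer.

P ≁ Q

LTS(P): 4 reachable states
  u0 = rec X. c.b.(d.X)\{a,c} | -c-> u1
  u1 = b.(d.(rec X. c.b.(d.X)\{a,c}))\{a,c} | -b-> u2
  u2 = (d.(rec X. c.b.(d.X)\{a,c}))\{a,c} | -d-> u3
  u3 = (rec X. c.b.(d.X)\{a,c})\{a,c} | deadlocked
LTS(Q): 4 reachable states
  v0 = rec X. a.b.(d.X)\{a,c} | -a-> v1
  v1 = b.(d.(rec X. a.b.(d.X)\{a,c}))\{a,c} | -b-> v2
  v2 = (d.(rec X. a.b.(d.X)\{a,c}))\{a,c} | -d-> v3
  v3 = (rec X. a.b.(d.X)\{a,c})\{a,c} | deadlocked
Partition-refinement fixed point:
  B0 = {u0}
  B1 = {u1, v1}
  B2 = {u2, v2}
  B3 = {u3, v3}
  B4 = {v0}
u0 ∈ B0, v0 ∈ B4 → different blocks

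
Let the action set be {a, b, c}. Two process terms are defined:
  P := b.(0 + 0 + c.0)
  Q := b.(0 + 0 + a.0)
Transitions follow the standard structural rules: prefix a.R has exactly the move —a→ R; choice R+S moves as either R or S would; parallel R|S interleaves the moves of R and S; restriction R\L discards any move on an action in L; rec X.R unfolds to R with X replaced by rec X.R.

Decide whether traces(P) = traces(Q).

Reachable graph of P (3 states):
  u0 = b.(0 + 0 + c.0) has moves --b--▸ u1
  u1 = 0 + 0 + c.0 has moves --c--▸ u2
  u2 = 0 has moves stopped
Reachable graph of Q (3 states):
  v0 = b.(0 + 0 + a.0) has moves --b--▸ v1
  v1 = 0 + 0 + a.0 has moves --a--▸ v2
  v2 = 0 has moves stopped
Trace ⟨bc⟩ through P, begin at {u0}:
  after b @ step 1: {u1}
  after c @ step 2: {u2}
  P completes σ.
Trace ⟨bc⟩ through Q, begin at {v0}:
  after b @ step 1: {v1}
  after c @ step 2: no successor for Q

NO — witness ⟨bc⟩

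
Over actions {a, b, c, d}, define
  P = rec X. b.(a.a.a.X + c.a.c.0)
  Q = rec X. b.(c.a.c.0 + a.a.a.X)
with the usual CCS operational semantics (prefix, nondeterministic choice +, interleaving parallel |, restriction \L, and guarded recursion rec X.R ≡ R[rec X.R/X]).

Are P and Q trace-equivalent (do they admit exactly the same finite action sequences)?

LTS(P): 7 reachable states
  m0 = rec X. b.(a.a.a.X + c.a.c.0) → =b=> m1
  m1 = a.a.a.(rec X. b.(a.a.a.X + c.a.c.0)) + c.a.c.0 → =a=> m2, =c=> m3
  m2 = a.a.(rec X. b.(a.a.a.X + c.a.c.0)) → =a=> m4
  m3 = a.c.0 → =a=> m5
  m4 = a.(rec X. b.(a.a.a.X + c.a.c.0)) → =a=> m0
  m5 = c.0 → =c=> m6
  m6 = 0 → (no moves)
LTS(Q): 7 reachable states
  n0 = rec X. b.(c.a.c.0 + a.a.a.X) → =b=> n1
  n1 = c.a.c.0 + a.a.a.(rec X. b.(c.a.c.0 + a.a.a.X)) → =a=> n2, =c=> n3
  n2 = a.a.(rec X. b.(c.a.c.0 + a.a.a.X)) → =a=> n4
  n3 = a.c.0 → =a=> n5
  n4 = a.(rec X. b.(c.a.c.0 + a.a.a.X)) → =a=> n0
  n5 = c.0 → =c=> n6
  n6 = 0 → (no moves)
Partition-refinement fixed point:
  B0 = {m0, n0}
  B1 = {m1, n1}
  B2 = {m3, n3}
  B3 = {m5, n5}
  B4 = {m6, n6}
  B5 = {m2, n2}
  B6 = {m4, n4}
m0 ∈ B0, n0 ∈ B0 → same block
Bisimilar ⇒ trace-equivalent.

traces(P) = traces(Q)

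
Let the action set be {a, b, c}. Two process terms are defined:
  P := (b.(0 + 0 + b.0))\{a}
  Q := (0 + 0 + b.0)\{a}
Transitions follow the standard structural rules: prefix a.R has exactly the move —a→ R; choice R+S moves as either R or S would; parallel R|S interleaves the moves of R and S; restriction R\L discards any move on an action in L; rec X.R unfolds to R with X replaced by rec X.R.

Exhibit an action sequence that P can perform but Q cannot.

LTS(P): 3 reachable states
  u0 = (b.(0 + 0 + b.0))\{a} → --b--▸ u1
  u1 = (0 + 0 + b.0)\{a} → --b--▸ u2
  u2 = 0\{a} → ∅
LTS(Q): 2 reachable states
  v0 = (0 + 0 + b.0)\{a} → --b--▸ v1
  v1 = 0\{a} → ∅
Run σ = ⟨bb⟩ on P: start {u0}
  [1] b ⇒ {u1}
  [2] b ⇒ {u2}
  — P admits the full trace.
Run σ = ⟨bb⟩ on Q: start {v0}
  [1] b ⇒ {v1}
  [2] b ⇒ no successor for Q

bb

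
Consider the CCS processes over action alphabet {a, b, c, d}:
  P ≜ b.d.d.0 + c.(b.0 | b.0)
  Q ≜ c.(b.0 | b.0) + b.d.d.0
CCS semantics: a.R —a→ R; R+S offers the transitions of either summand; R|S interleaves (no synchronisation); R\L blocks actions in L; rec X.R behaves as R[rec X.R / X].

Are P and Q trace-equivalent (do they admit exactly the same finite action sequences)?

P's transition system — 8 states:
  u0 = b.d.d.0 + c.(b.0 | b.0) → —b→ u1, —c→ u2
  u1 = d.d.0 → —d→ u3
  u2 = b.0 | b.0 → —b→ u4, —b→ u5
  u3 = d.0 → —d→ u6
  u4 = 0 | b.0 → —b→ u7
  u5 = b.0 | 0 → —b→ u7
  u6 = 0 → stopped
  u7 = 0 | 0 → stopped
Q's transition system — 8 states:
  v0 = c.(b.0 | b.0) + b.d.d.0 → —b→ v1, —c→ v2
  v1 = d.d.0 → —d→ v3
  v2 = b.0 | b.0 → —b→ v4, —b→ v5
  v3 = d.0 → —d→ v6
  v4 = 0 | b.0 → —b→ v7
  v5 = b.0 | 0 → —b→ v7
  v6 = 0 → stopped
  v7 = 0 | 0 → stopped
Partition-refinement fixed point:
  B0 = {u0, v0}
  B1 = {u1, v1}
  B2 = {u3, v3}
  B3 = {u6, u7, v6, v7}
  B4 = {u2, v2}
  B5 = {u4, u5, v4, v5}
u0 ∈ B0, v0 ∈ B0 → same block
Bisimilar ⇒ trace-equivalent.

YES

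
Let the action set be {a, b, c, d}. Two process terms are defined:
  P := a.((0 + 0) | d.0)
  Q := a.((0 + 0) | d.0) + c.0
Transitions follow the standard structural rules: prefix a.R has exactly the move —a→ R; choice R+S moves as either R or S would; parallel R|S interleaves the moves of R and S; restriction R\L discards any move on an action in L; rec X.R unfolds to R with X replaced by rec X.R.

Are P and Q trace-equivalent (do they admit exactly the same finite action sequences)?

LTS(P): 3 reachable states
  p0 = a.((0 + 0) | d.0) has moves =a=> p1
  p1 = (0 + 0) | d.0 has moves =d=> p2
  p2 = (0 + 0) | 0 has moves (no moves)
LTS(Q): 4 reachable states
  q0 = a.((0 + 0) | d.0) + c.0 has moves =a=> q1, =c=> q2
  q1 = (0 + 0) | d.0 has moves =d=> q3
  q2 = 0 has moves (no moves)
  q3 = (0 + 0) | 0 has moves (no moves)
Trace ⟨c⟩ through Q, begin at {q0}:
  step 1 (c): {q2}
  Q completes σ.
Trace ⟨c⟩ through P, begin at {p0}:
  step 1 (c): no successor for P

traces(P) ≠ traces(Q) — witness ⟨c⟩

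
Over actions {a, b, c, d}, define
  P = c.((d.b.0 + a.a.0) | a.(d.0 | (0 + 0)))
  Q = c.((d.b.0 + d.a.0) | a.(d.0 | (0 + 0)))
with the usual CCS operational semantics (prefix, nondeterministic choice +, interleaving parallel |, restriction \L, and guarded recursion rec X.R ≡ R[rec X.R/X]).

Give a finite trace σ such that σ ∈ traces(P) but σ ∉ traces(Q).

caa

LTS(P): 13 reachable states
  p0 = c.((d.b.0 + a.a.0) | a.(d.0 | (0 + 0))) ⊢ ··c··> p1
  p1 = (d.b.0 + a.a.0) | a.(d.0 | (0 + 0)) ⊢ ··a··> p2, ··a··> p3, ··d··> p4
  p2 = (d.b.0 + a.a.0) | (d.0 | (0 + 0)) ⊢ ··a··> p5, ··d··> p6, ··d··> p7
  p3 = a.0 | a.(d.0 | (0 + 0)) ⊢ ··a··> p5, ··a··> p8
  p4 = b.0 | a.(d.0 | (0 + 0)) ⊢ ··a··> p7, ··b··> p8
  p5 = a.0 | (d.0 | (0 + 0)) ⊢ ··a··> p9, ··d··> p10
  p6 = (d.b.0 + a.a.0) | (0 | (0 + 0)) ⊢ ··a··> p10, ··d··> p11
  p7 = b.0 | (d.0 | (0 + 0)) ⊢ ··b··> p9, ··d··> p11
  p8 = 0 | a.(d.0 | (0 + 0)) ⊢ ··a··> p9
  p9 = 0 | (d.0 | (0 + 0)) ⊢ ··d··> p12
  p10 = a.0 | (0 | (0 + 0)) ⊢ ··a··> p12
  p11 = b.0 | (0 | (0 + 0)) ⊢ ··b··> p12
  p12 = 0 | (0 | (0 + 0)) ⊢ ·
LTS(Q): 13 reachable states
  q0 = c.((d.b.0 + d.a.0) | a.(d.0 | (0 + 0))) ⊢ ··c··> q1
  q1 = (d.b.0 + d.a.0) | a.(d.0 | (0 + 0)) ⊢ ··a··> q2, ··d··> q3, ··d··> q4
  q2 = (d.b.0 + d.a.0) | (d.0 | (0 + 0)) ⊢ ··d··> q5, ··d··> q6, ··d··> q7
  q3 = a.0 | a.(d.0 | (0 + 0)) ⊢ ··a··> q6, ··a··> q8
  q4 = b.0 | a.(d.0 | (0 + 0)) ⊢ ··a··> q7, ··b··> q8
  q5 = (d.b.0 + d.a.0) | (0 | (0 + 0)) ⊢ ··d··> q10, ··d··> q9
  q6 = a.0 | (d.0 | (0 + 0)) ⊢ ··a··> q11, ··d··> q9
  q7 = b.0 | (d.0 | (0 + 0)) ⊢ ··b··> q11, ··d··> q10
  q8 = 0 | a.(d.0 | (0 + 0)) ⊢ ··a··> q11
  q9 = a.0 | (0 | (0 + 0)) ⊢ ··a··> q12
  q10 = b.0 | (0 | (0 + 0)) ⊢ ··b··> q12
  q11 = 0 | (d.0 | (0 + 0)) ⊢ ··d··> q12
  q12 = 0 | (0 | (0 + 0)) ⊢ ·
Run σ = ⟨caa⟩ on P: start {p0}
  [1] c ⇒ {p1}
  [2] a ⇒ {p2, p3}
  [3] a ⇒ {p5, p8}
  — P admits the full trace.
Run σ = ⟨caa⟩ on Q: start {q0}
  [1] c ⇒ {q1}
  [2] a ⇒ {q2}
  [3] a ⇒ no successor for Q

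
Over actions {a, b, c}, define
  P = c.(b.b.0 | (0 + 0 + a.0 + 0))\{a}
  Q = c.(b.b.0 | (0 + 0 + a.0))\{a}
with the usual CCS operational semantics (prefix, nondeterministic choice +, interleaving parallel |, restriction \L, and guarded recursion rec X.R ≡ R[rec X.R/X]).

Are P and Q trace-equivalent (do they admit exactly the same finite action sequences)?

traces(P) = traces(Q)

P's transition system — 4 states:
  u0 = c.(b.b.0 | (0 + 0 + a.0 + 0))\{a} ⊢ ··c··> u1
  u1 = (b.b.0 | (0 + 0 + a.0 + 0))\{a} ⊢ ··b··> u2
  u2 = (b.0 | (0 + 0 + a.0 + 0))\{a} ⊢ ··b··> u3
  u3 = (0 | (0 + 0 + a.0 + 0))\{a} ⊢ ∅
Q's transition system — 4 states:
  v0 = c.(b.b.0 | (0 + 0 + a.0))\{a} ⊢ ··c··> v1
  v1 = (b.b.0 | (0 + 0 + a.0))\{a} ⊢ ··b··> v2
  v2 = (b.0 | (0 + 0 + a.0))\{a} ⊢ ··b··> v3
  v3 = (0 | (0 + 0 + a.0))\{a} ⊢ ∅
Coarsest stable partition (strong bisimilarity classes):
  B0 = {u0, v0}
  B1 = {u1, v1}
  B2 = {u2, v2}
  B3 = {u3, v3}
u0 ∈ B0, v0 ∈ B0 → same block
Bisimilar ⇒ trace-equivalent.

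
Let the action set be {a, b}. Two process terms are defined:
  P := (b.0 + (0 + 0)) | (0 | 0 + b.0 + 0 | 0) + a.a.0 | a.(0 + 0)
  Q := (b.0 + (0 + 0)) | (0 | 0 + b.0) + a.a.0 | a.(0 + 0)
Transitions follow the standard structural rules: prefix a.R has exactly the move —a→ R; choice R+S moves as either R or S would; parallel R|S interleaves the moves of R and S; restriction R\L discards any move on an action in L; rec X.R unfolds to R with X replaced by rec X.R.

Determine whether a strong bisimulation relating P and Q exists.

bisimilar

Reachable graph of P (9 states):
  u0 = (b.0 + (0 + 0)) | (0 | 0 + b.0 + 0 | 0) + a.a.0 | a.(0 + 0) → -a-> u1, -a-> u2, -b-> u3, -b-> u4
  u1 = a.0 | a.(0 + 0) → -a-> u5, -a-> u6
  u2 = a.a.0 | (0 + 0) → -a-> u6
  u3 = (b.0 + (0 + 0)) | 0 → -b-> u7
  u4 = 0 | (0 | 0 + b.0 + 0 | 0) → -b-> u7
  u5 = 0 | a.(0 + 0) → -a-> u8
  u6 = a.0 | (0 + 0) → -a-> u8
  u7 = 0 | 0 → deadlocked
  u8 = 0 | (0 + 0) → deadlocked
Reachable graph of Q (9 states):
  v0 = (b.0 + (0 + 0)) | (0 | 0 + b.0) + a.a.0 | a.(0 + 0) → -a-> v1, -a-> v2, -b-> v3, -b-> v4
  v1 = a.0 | a.(0 + 0) → -a-> v5, -a-> v6
  v2 = a.a.0 | (0 + 0) → -a-> v6
  v3 = (b.0 + (0 + 0)) | 0 → -b-> v7
  v4 = 0 | (0 | 0 + b.0) → -b-> v7
  v5 = 0 | a.(0 + 0) → -a-> v8
  v6 = a.0 | (0 + 0) → -a-> v8
  v7 = 0 | 0 → deadlocked
  v8 = 0 | (0 + 0) → deadlocked
Coarsest stable partition (strong bisimilarity classes):
  B0 = {u0, v0}
  B1 = {u3, u4, v3, v4}
  B2 = {u7, u8, v7, v8}
  B3 = {u1, u2, v1, v2}
  B4 = {u5, u6, v5, v6}
u0 ∈ B0, v0 ∈ B0 → same block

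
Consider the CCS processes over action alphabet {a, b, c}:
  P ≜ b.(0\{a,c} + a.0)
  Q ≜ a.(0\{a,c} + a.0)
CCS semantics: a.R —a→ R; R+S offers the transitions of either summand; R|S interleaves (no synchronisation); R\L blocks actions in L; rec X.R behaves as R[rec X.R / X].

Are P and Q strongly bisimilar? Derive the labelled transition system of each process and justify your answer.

P's transition system — 3 states:
  s0 = b.(0\{a,c} + a.0) ⊢ -b-> s1
  s1 = 0\{a,c} + a.0 ⊢ -a-> s2
  s2 = 0 ⊢ deadlocked
Q's transition system — 3 states:
  t0 = a.(0\{a,c} + a.0) ⊢ -a-> t1
  t1 = 0\{a,c} + a.0 ⊢ -a-> t2
  t2 = 0 ⊢ deadlocked
Partition-refinement fixed point:
  B0 = {s0}
  B1 = {s1, t1}
  B2 = {s2, t2}
  B3 = {t0}
s0 ∈ B0, t0 ∈ B3 → different blocks

NO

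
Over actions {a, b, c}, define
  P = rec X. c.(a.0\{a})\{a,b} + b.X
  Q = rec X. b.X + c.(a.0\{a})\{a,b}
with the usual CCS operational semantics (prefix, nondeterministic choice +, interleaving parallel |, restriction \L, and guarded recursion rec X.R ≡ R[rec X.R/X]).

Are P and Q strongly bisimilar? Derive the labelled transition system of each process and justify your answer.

bisimilar

LTS(P): 2 reachable states
  s0 = rec X. c.(a.0\{a})\{a,b} + b.X | --b--▸ s0, --c--▸ s1
  s1 = (a.0\{a})\{a,b} | ∅
LTS(Q): 2 reachable states
  t0 = rec X. b.X + c.(a.0\{a})\{a,b} | --b--▸ t0, --c--▸ t1
  t1 = (a.0\{a})\{a,b} | ∅
Bisimilarity quotient blocks:
  B0 = {s0, t0}
  B1 = {s1, t1}
s0 ∈ B0, t0 ∈ B0 → same block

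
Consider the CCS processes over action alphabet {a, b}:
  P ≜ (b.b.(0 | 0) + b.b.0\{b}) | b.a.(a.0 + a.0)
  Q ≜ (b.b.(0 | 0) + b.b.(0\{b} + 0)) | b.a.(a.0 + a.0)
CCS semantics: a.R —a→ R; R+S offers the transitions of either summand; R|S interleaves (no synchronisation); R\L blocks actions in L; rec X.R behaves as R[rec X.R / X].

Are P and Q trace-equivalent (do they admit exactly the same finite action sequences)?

LTS(P): 20 reachable states
  p0 = (b.b.(0 | 0) + b.b.0\{b}) | b.a.(a.0 + a.0) :: -b-> p1, -b-> p2, -b-> p3
  p1 = (b.b.(0 | 0) + b.b.0\{b}) | a.(a.0 + a.0) :: -a-> p4, -b-> p5, -b-> p6
  p2 = b.(0 | 0) | b.a.(a.0 + a.0) :: -b-> p5, -b-> p7
  p3 = b.0\{b} | b.a.(a.0 + a.0) :: -b-> p6, -b-> p8
  p4 = (b.b.(0 | 0) + b.b.0\{b}) | (a.0 + a.0) :: -a-> p9, -b-> p10, -b-> p11
  p5 = b.(0 | 0) | a.(a.0 + a.0) :: -a-> p10, -b-> p12
  p6 = b.0\{b} | a.(a.0 + a.0) :: -a-> p11, -b-> p13
  p7 = 0 | 0 | b.a.(a.0 + a.0) :: -b-> p12
  p8 = 0\{b} | b.a.(a.0 + a.0) :: -b-> p13
  p9 = (b.b.(0 | 0) + b.b.0\{b}) | 0 :: -b-> p14, -b-> p15
  p10 = b.(0 | 0) | (a.0 + a.0) :: -a-> p14, -b-> p16
  p11 = b.0\{b} | (a.0 + a.0) :: -a-> p15, -b-> p17
  p12 = 0 | 0 | a.(a.0 + a.0) :: -a-> p16
  p13 = 0\{b} | a.(a.0 + a.0) :: -a-> p17
  p14 = b.(0 | 0) | 0 :: -b-> p18
  p15 = b.0\{b} | 0 :: -b-> p19
  p16 = 0 | 0 | (a.0 + a.0) :: -a-> p18
  p17 = 0\{b} | (a.0 + a.0) :: -a-> p19
  p18 = 0 | 0 | 0 :: deadlocked
  p19 = 0\{b} | 0 :: deadlocked
LTS(Q): 20 reachable states
  q0 = (b.b.(0 | 0) + b.b.(0\{b} + 0)) | b.a.(a.0 + a.0) :: -b-> q1, -b-> q2, -b-> q3
  q1 = (b.b.(0 | 0) + b.b.(0\{b} + 0)) | a.(a.0 + a.0) :: -a-> q4, -b-> q5, -b-> q6
  q2 = b.(0 | 0) | b.a.(a.0 + a.0) :: -b-> q5, -b-> q7
  q3 = b.(0\{b} + 0) | b.a.(a.0 + a.0) :: -b-> q6, -b-> q8
  q4 = (b.b.(0 | 0) + b.b.(0\{b} + 0)) | (a.0 + a.0) :: -a-> q9, -b-> q10, -b-> q11
  q5 = b.(0 | 0) | a.(a.0 + a.0) :: -a-> q10, -b-> q12
  q6 = b.(0\{b} + 0) | a.(a.0 + a.0) :: -a-> q11, -b-> q13
  q7 = 0 | 0 | b.a.(a.0 + a.0) :: -b-> q12
  q8 = (0\{b} + 0) | b.a.(a.0 + a.0) :: -b-> q13
  q9 = (b.b.(0 | 0) + b.b.(0\{b} + 0)) | 0 :: -b-> q14, -b-> q15
  q10 = b.(0 | 0) | (a.0 + a.0) :: -a-> q14, -b-> q16
  q11 = b.(0\{b} + 0) | (a.0 + a.0) :: -a-> q15, -b-> q17
  q12 = 0 | 0 | a.(a.0 + a.0) :: -a-> q16
  q13 = (0\{b} + 0) | a.(a.0 + a.0) :: -a-> q17
  q14 = b.(0 | 0) | 0 :: -b-> q18
  q15 = b.(0\{b} + 0) | 0 :: -b-> q19
  q16 = 0 | 0 | (a.0 + a.0) :: -a-> q18
  q17 = (0\{b} + 0) | (a.0 + a.0) :: -a-> q19
  q18 = 0 | 0 | 0 :: deadlocked
  q19 = (0\{b} + 0) | 0 :: deadlocked
Coarsest stable partition (strong bisimilarity classes):
  B0 = {p0, q0}
  B1 = {p2, p3, q2, q3}
  B2 = {p7, p8, q7, q8}
  B3 = {p12, p13, q12, q13}
  B4 = {p16, p17, q16, q17}
  B5 = {p18, p19, q18, q19}
  B6 = {p5, p6, q5, q6}
  B7 = {p10, p11, q10, q11}
  B8 = {p14, p15, q14, q15}
  B9 = {p1, q1}
  B10 = {p4, q4}
  B11 = {p9, q9}
p0 ∈ B0, q0 ∈ B0 → same block
Bisimilar ⇒ trace-equivalent.

traces(P) = traces(Q)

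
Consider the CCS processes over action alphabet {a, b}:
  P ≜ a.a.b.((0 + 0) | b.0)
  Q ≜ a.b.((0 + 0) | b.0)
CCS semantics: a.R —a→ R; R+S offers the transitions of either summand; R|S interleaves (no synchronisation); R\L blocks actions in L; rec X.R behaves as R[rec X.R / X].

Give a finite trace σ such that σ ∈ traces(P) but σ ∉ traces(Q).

LTS(P): 5 reachable states
  u0 = a.a.b.((0 + 0) | b.0) → ··a··> u1
  u1 = a.b.((0 + 0) | b.0) → ··a··> u2
  u2 = b.((0 + 0) | b.0) → ··b··> u3
  u3 = (0 + 0) | b.0 → ··b··> u4
  u4 = (0 + 0) | 0 → stopped
LTS(Q): 4 reachable states
  v0 = a.b.((0 + 0) | b.0) → ··a··> v1
  v1 = b.((0 + 0) | b.0) → ··b··> v2
  v2 = (0 + 0) | b.0 → ··b··> v3
  v3 = (0 + 0) | 0 → stopped
Run σ = ⟨aa⟩ on P: start {u0}
  step 1 (a): {u1}
  step 2 (a): {u2}
  ✓ P
Run σ = ⟨aa⟩ on Q: start {v0}
  step 1 (a): {v1}
  step 2 (a): no successor for Q

aa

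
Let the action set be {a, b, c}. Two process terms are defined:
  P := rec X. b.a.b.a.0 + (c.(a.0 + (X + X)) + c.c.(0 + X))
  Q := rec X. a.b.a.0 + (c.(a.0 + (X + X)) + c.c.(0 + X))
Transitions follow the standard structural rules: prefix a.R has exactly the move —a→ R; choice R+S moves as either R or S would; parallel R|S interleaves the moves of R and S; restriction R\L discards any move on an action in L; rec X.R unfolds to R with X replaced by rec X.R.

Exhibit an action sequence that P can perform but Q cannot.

b

Reachable graph of P (8 states):
  p0 = rec X. b.a.b.a.0 + (c.(a.0 + (X + X)) + c.c.(0 + X)) → =b=> p1, =c=> p2, =c=> p3
  p1 = a.b.a.0 → =a=> p4
  p2 = a.0 + ((rec X. b.a.b.a.0 + (c.(a.0 + (X + X)) + c.c.(0 + X))) + (rec X. b.a.b.a.0 + (c.(a.0 + (X + X)) + c.c.(0 + X)))) → =a=> p5, =b=> p1, =c=> p2, =c=> p3
  p3 = c.(0 + (rec X. b.a.b.a.0 + (c.(a.0 + (X + X)) + c.c.(0 + X)))) → =c=> p6
  p4 = b.a.0 → =b=> p7
  p5 = 0 → ∅
  p6 = 0 + (rec X. b.a.b.a.0 + (c.(a.0 + (X + X)) + c.c.(0 + X))) → =b=> p1, =c=> p2, =c=> p3
  p7 = a.0 → =a=> p5
Reachable graph of Q (7 states):
  q0 = rec X. a.b.a.0 + (c.(a.0 + (X + X)) + c.c.(0 + X)) → =a=> q1, =c=> q2, =c=> q3
  q1 = b.a.0 → =b=> q4
  q2 = a.0 + ((rec X. a.b.a.0 + (c.(a.0 + (X + X)) + c.c.(0 + X))) + (rec X. a.b.a.0 + (c.(a.0 + (X + X)) + c.c.(0 + X)))) → =a=> q1, =a=> q5, =c=> q2, =c=> q3
  q3 = c.(0 + (rec X. a.b.a.0 + (c.(a.0 + (X + X)) + c.c.(0 + X)))) → =c=> q6
  q4 = a.0 → =a=> q5
  q5 = 0 → ∅
  q6 = 0 + (rec X. a.b.a.0 + (c.(a.0 + (X + X)) + c.c.(0 + X))) → =a=> q1, =c=> q2, =c=> q3
Run σ = ⟨b⟩ on P: start {p0}
  [1] b ⇒ {p1}
  — P admits the full trace.
Run σ = ⟨b⟩ on Q: start {q0}
  [1] b ⇒ ∅ (Q stuck)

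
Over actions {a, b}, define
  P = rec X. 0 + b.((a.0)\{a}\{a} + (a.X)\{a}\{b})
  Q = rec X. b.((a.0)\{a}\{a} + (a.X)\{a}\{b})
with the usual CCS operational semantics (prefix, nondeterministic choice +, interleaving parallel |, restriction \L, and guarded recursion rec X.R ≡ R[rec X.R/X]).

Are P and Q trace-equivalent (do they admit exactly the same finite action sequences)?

trace-equivalent

LTS(P): 2 reachable states
  m0 = rec X. 0 + b.((a.0)\{a}\{a} + (a.X)\{a}\{b}) has moves ··b··> m1
  m1 = (a.0)\{a}\{a} + (a.(rec X. 0 + b.((a.0)\{a}\{a} + (a.X)\{a}\{b})))\{a}\{b} has moves stopped
LTS(Q): 2 reachable states
  n0 = rec X. b.((a.0)\{a}\{a} + (a.X)\{a}\{b}) has moves ··b··> n1
  n1 = (a.0)\{a}\{a} + (a.(rec X. b.((a.0)\{a}\{a} + (a.X)\{a}\{b})))\{a}\{b} has moves stopped
Coarsest stable partition (strong bisimilarity classes):
  B0 = {m0, n0}
  B1 = {m1, n1}
m0 ∈ B0, n0 ∈ B0 → same block
Bisimilar ⇒ trace-equivalent.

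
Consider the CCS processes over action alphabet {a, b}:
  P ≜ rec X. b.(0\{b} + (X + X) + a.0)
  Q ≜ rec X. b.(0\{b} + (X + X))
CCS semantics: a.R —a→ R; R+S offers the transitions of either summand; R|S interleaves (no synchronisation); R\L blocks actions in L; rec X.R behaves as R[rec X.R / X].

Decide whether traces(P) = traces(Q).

NO — witness ⟨ba⟩

Reachable graph of P (3 states):
  s0 = rec X. b.(0\{b} + (X + X) + a.0) has moves =b=> s1
  s1 = 0\{b} + ((rec X. b.(0\{b} + (X + X) + a.0)) + (rec X. b.(0\{b} + (X + X) + a.0))) + a.0 has moves =a=> s2, =b=> s1
  s2 = 0 has moves deadlocked
Reachable graph of Q (2 states):
  t0 = rec X. b.(0\{b} + (X + X)) has moves =b=> t1
  t1 = 0\{b} + ((rec X. b.(0\{b} + (X + X))) + (rec X. b.(0\{b} + (X + X)))) has moves =b=> t1
Run σ = ⟨ba⟩ on P: start {s0}
  [1] b ⇒ {s1}
  [2] a ⇒ {s2}
  P completes σ.
Run σ = ⟨ba⟩ on Q: start {t0}
  [1] b ⇒ {t1}
  [2] a ⇒ ∅ (Q stuck)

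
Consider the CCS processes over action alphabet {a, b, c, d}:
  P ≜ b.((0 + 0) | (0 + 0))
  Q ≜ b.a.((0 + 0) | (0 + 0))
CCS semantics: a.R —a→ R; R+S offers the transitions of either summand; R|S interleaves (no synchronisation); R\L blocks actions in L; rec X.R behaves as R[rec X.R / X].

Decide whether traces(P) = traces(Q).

trace-distinct — witness ⟨ba⟩

LTS(P): 2 reachable states
  p0 = b.((0 + 0) | (0 + 0)) has moves =b=> p1
  p1 = (0 + 0) | (0 + 0) has moves deadlocked
LTS(Q): 3 reachable states
  q0 = b.a.((0 + 0) | (0 + 0)) has moves =b=> q1
  q1 = a.((0 + 0) | (0 + 0)) has moves =a=> q2
  q2 = (0 + 0) | (0 + 0) has moves deadlocked
Trace ⟨ba⟩ through Q, begin at {q0}:
  [1] b ⇒ {q1}
  [2] a ⇒ {q2}
  ✓ Q
Trace ⟨ba⟩ through P, begin at {p0}:
  [1] b ⇒ {p1}
  [2] a ⇒ no successor for P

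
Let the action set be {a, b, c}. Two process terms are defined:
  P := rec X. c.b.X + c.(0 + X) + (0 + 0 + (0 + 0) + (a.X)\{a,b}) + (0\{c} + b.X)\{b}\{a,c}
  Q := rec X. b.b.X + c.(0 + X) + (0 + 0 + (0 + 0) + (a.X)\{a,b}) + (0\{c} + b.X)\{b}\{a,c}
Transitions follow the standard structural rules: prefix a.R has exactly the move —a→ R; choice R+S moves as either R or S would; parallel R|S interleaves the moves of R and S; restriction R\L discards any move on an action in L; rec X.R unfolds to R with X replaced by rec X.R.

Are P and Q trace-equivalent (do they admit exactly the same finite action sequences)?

traces(P) ≠ traces(Q) — witness ⟨cbc⟩

P's transition system — 3 states:
  m0 = rec X. c.b.X + c.(0 + X) + (0 + 0 + (0 + 0) + (a.X)\{a,b}) + (0\{c} + b.X)\{b}\{a,c} → ··c··> m1, ··c··> m2
  m1 = 0 + (rec X. c.b.X + c.(0 + X) + (0 + 0 + (0 + 0) + (a.X)\{a,b}) + (0\{c} + b.X)\{b}\{a,c}) → ··c··> m1, ··c··> m2
  m2 = b.(rec X. c.b.X + c.(0 + X) + (0 + 0 + (0 + 0) + (a.X)\{a,b}) + (0\{c} + b.X)\{b}\{a,c}) → ··b··> m0
Q's transition system — 3 states:
  n0 = rec X. b.b.X + c.(0 + X) + (0 + 0 + (0 + 0) + (a.X)\{a,b}) + (0\{c} + b.X)\{b}\{a,c} → ··b··> n1, ··c··> n2
  n1 = b.(rec X. b.b.X + c.(0 + X) + (0 + 0 + (0 + 0) + (a.X)\{a,b}) + (0\{c} + b.X)\{b}\{a,c}) → ··b··> n0
  n2 = 0 + (rec X. b.b.X + c.(0 + X) + (0 + 0 + (0 + 0) + (a.X)\{a,b}) + (0\{c} + b.X)\{b}\{a,c}) → ··b··> n1, ··c··> n2
Trace ⟨cbc⟩ through P, begin at {m0}:
  [1] c ⇒ {m1, m2}
  [2] b ⇒ {m0}
  [3] c ⇒ {m1, m2}
  ✓ P
Trace ⟨cbc⟩ through Q, begin at {n0}:
  [1] c ⇒ {n2}
  [2] b ⇒ {n1}
  [3] c ⇒ no successor for Q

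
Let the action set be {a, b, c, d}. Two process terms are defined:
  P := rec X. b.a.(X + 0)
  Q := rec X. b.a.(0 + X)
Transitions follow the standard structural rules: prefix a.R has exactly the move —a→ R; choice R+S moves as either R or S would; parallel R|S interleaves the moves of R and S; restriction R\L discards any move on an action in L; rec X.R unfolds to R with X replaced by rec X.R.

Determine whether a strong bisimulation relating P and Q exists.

bisimilar

LTS(P): 3 reachable states
  u0 = rec X. b.a.(X + 0) has moves —b→ u1
  u1 = a.((rec X. b.a.(X + 0)) + 0) has moves —a→ u2
  u2 = (rec X. b.a.(X + 0)) + 0 has moves —b→ u1
LTS(Q): 3 reachable states
  v0 = rec X. b.a.(0 + X) has moves —b→ v1
  v1 = a.(0 + (rec X. b.a.(0 + X))) has moves —a→ v2
  v2 = 0 + (rec X. b.a.(0 + X)) has moves —b→ v1
Bisimilarity quotient blocks:
  B0 = {u0, u2, v0, v2}
  B1 = {u1, v1}
u0 ∈ B0, v0 ∈ B0 → same block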